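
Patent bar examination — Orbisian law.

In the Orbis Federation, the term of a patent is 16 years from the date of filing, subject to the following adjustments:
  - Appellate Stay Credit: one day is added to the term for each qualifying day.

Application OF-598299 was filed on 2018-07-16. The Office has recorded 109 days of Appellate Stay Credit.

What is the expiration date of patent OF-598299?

November 2, 2034

Base term: filing date + 16 years → 16 July 2034.
Appellate Stay Credit: +109 days → 2 November 2034.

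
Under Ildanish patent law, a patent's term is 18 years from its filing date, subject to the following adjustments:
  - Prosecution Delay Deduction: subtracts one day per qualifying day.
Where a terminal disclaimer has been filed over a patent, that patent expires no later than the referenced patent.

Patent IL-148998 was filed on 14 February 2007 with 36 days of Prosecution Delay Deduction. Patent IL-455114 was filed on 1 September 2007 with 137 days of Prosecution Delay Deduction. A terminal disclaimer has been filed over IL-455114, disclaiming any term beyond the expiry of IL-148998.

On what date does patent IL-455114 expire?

Natural term of IL-455114:
  Base: filing + 18 years → 1 September 2025.
  Prosecution Delay Deduction: −137 days → 17 April 2025.
Expiry of referenced patent IL-148998:
  Base: filing + 18 years → 14 February 2025.
  Prosecution Delay Deduction: −36 days → 9 January 2025.
Terminal disclaimer: IL-455114 expires on the earlier of 17 April 2025 and 9 January 2025.

January 9, 2025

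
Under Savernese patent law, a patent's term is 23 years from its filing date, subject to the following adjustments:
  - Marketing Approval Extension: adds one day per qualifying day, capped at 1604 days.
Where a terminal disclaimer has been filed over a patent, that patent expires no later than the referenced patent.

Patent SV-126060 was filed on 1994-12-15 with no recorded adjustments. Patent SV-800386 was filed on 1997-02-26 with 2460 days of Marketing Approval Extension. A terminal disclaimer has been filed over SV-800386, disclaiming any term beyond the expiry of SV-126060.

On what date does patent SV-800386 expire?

Natural term of SV-800386:
  Base: filing + 23 years → 26 February 2020.
  Marketing Approval Extension: 2460 days claimed exceeds the 1604-day cap, so +1604 days → 18 July 2024.
Expiry of referenced patent SV-126060:
  Base: filing + 23 years → 15 December 2017.
Terminal disclaimer: SV-800386 expires on the earlier of 18 July 2024 and 15 December 2017.

December 15, 2017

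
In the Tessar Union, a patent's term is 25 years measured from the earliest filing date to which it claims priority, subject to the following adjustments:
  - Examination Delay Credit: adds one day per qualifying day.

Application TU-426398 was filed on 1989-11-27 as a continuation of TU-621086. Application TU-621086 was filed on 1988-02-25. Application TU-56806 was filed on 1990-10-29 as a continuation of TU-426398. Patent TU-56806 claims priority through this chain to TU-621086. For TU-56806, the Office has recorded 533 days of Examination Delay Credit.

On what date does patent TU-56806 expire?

Earliest priority filing: 25 February 1988.
Base term: 25 February 1988 + 25 years → 25 February 2013.
Examination Delay Credit: +533 days → 12 August 2014.

August 12, 2014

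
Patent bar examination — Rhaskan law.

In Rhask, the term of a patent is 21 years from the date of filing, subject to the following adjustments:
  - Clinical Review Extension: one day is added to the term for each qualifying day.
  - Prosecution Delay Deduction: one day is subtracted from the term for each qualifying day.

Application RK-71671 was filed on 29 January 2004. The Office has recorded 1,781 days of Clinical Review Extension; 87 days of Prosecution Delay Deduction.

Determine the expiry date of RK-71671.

Base term: filing date + 21 years → 29 January 2025.
Clinical Review Extension: +1781 days → 15 December 2029.
Prosecution Delay Deduction: −87 days → 19 September 2029.

September 19, 2029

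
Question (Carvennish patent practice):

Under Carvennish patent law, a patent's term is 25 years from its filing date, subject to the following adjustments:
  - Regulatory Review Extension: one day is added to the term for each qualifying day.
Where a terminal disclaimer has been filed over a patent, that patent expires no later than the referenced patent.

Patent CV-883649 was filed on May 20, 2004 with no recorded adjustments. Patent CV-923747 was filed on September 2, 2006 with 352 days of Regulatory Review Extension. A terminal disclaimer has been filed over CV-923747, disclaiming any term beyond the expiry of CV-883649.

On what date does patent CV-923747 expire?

Natural term of CV-923747:
  Base: filing + 25 years → 2 September 2031.
  Regulatory Review Extension: +352 days → 19 August 2032.
Expiry of referenced patent CV-883649:
  Base: filing + 25 years → 20 May 2029.
Terminal disclaimer: CV-923747 expires on the earlier of 19 August 2032 and 20 May 2029.

2029-05-20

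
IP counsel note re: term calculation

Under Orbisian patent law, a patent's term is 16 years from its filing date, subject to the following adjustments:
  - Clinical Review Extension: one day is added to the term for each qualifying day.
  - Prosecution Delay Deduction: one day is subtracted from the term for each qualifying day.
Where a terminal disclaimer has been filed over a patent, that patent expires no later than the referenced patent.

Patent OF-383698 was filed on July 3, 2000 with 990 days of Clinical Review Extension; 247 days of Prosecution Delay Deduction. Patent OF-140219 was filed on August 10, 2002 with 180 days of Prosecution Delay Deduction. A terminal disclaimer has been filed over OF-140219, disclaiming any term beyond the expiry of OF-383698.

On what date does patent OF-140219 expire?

Natural term of OF-140219:
  Base: filing + 16 years → 10 August 2018.
  Prosecution Delay Deduction: −180 days → 11 February 2018.
Expiry of referenced patent OF-383698:
  Base: filing + 16 years → 3 July 2016.
  Clinical Review Extension: +990 days → 20 March 2019.
  Prosecution Delay Deduction: −247 days → 16 July 2018.
Terminal disclaimer: OF-140219 expires on the earlier of 11 February 2018 and 16 July 2018.

February 11, 2018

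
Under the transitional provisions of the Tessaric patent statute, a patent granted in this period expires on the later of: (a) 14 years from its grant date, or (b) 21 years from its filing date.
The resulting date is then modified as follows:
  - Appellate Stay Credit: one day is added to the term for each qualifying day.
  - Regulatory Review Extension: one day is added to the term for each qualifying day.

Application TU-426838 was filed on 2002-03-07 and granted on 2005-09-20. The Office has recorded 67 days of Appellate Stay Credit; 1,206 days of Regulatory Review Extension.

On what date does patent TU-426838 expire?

August 31, 2026

(a) grant + 14 years → 20 September 2019.
(b) filing + 21 years → 7 March 2023.
Later of the two: 7 March 2023.
Appellate Stay Credit: +67 days → 13 May 2023.
Regulatory Review Extension: +1206 days → 31 August 2026.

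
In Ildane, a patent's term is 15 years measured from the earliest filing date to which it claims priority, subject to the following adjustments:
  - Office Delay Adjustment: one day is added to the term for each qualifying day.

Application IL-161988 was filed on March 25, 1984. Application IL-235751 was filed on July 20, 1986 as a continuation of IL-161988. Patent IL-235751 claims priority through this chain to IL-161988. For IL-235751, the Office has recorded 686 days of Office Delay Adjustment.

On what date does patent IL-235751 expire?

Earliest priority filing: 25 March 1984.
Base term: 25 March 1984 + 15 years → 25 March 1999.
Office Delay Adjustment: +686 days → 8 February 2001.

February 8, 2001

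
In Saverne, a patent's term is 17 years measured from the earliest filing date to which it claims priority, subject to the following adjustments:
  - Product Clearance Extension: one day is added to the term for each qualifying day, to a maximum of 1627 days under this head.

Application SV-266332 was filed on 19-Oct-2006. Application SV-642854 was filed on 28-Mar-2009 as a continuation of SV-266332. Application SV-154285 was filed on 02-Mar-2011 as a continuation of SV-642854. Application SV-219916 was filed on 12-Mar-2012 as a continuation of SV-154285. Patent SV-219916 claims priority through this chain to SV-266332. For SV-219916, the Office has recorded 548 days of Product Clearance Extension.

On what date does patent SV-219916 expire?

2025-04-19

Earliest priority filing: 19 October 2006.
Base term: 19 October 2006 + 17 years → 19 October 2023.
Product Clearance Extension: 548 days (within the 1627-day cap) → +548 days → 19 April 2025.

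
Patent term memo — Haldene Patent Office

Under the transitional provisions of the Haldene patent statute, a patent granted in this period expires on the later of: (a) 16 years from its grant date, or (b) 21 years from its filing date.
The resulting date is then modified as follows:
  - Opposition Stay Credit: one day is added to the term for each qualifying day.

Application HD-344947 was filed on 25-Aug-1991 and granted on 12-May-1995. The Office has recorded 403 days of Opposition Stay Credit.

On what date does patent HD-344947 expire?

(a) grant + 16 years → 12 May 2011.
(b) filing + 21 years → 25 August 2012.
Later of the two: 25 August 2012.
Opposition Stay Credit: +403 days → 2 October 2013.

2013-10-02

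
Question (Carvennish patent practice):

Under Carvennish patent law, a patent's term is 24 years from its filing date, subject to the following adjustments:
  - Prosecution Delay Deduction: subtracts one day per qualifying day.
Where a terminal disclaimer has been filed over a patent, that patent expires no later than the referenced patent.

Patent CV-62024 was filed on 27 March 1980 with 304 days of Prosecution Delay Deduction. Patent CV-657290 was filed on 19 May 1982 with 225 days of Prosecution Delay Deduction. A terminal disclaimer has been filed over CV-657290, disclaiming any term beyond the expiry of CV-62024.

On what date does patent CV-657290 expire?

May 28, 2003

Natural term of CV-657290:
  Base: filing + 24 years → 19 May 2006.
  Prosecution Delay Deduction: −225 days → 6 October 2005.
Expiry of referenced patent CV-62024:
  Base: filing + 24 years → 27 March 2004.
  Prosecution Delay Deduction: −304 days → 28 May 2003.
Terminal disclaimer: CV-657290 expires on the earlier of 6 October 2005 and 28 May 2003.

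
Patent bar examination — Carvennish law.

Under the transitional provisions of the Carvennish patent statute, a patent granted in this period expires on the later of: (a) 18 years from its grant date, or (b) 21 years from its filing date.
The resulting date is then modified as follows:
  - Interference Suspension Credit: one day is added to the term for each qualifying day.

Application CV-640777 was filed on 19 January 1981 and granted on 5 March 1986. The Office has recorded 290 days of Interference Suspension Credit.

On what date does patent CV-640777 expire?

(a) grant + 18 years → 5 March 2004.
(b) filing + 21 years → 19 January 2002.
Later of the two: 5 March 2004.
Interference Suspension Credit: +290 days → 20 December 2004.

2004-12-20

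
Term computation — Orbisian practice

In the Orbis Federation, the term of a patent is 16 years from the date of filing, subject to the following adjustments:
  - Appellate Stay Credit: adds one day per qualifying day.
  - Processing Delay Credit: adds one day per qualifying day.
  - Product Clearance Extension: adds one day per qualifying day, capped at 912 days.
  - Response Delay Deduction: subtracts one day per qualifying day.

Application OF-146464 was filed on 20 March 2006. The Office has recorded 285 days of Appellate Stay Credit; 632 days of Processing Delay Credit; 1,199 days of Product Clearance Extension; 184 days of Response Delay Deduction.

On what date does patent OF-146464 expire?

Base term: filing date + 16 years → 20 March 2022.
Appellate Stay Credit: +285 days → 30 December 2022.
Processing Delay Credit: +632 days → 22 September 2024.
Product Clearance Extension: 1199 days claimed exceeds the 912-day cap, so +912 days → 23 March 2027.
Response Delay Deduction: −184 days → 20 September 2026.

2026-09-20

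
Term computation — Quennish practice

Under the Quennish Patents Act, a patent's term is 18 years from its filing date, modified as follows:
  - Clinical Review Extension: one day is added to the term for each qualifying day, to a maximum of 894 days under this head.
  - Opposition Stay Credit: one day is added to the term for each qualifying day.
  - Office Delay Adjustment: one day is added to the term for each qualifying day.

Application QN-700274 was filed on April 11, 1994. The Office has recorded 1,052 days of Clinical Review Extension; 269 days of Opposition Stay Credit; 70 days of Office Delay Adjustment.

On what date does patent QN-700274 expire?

Base term: filing date + 18 years → 11 April 2012.
Clinical Review Extension: 1052 days claimed exceeds the 894-day cap, so +894 days → 22 September 2014.
Opposition Stay Credit: +269 days → 18 June 2015.
Office Delay Adjustment: +70 days → 27 August 2015.

2015-08-27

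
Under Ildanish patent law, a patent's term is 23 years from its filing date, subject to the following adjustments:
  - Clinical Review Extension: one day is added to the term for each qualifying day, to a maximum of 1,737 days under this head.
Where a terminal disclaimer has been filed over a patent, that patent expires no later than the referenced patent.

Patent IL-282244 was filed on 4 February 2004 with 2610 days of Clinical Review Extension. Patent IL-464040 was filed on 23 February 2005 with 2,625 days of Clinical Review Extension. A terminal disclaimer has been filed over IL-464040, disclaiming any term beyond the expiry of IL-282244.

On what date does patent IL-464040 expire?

Natural term of IL-464040:
  Base: filing + 23 years → 23 February 2028.
  Clinical Review Extension: 2625 days claimed exceeds the 1737-day cap, so +1737 days → 25 November 2032.
Expiry of referenced patent IL-282244:
  Base: filing + 23 years → 4 February 2027.
  Clinical Review Extension: 2610 days claimed exceeds the 1737-day cap, so +1737 days → 7 November 2031.
Terminal disclaimer: IL-464040 expires on the earlier of 25 November 2032 and 7 November 2031.

2031-11-07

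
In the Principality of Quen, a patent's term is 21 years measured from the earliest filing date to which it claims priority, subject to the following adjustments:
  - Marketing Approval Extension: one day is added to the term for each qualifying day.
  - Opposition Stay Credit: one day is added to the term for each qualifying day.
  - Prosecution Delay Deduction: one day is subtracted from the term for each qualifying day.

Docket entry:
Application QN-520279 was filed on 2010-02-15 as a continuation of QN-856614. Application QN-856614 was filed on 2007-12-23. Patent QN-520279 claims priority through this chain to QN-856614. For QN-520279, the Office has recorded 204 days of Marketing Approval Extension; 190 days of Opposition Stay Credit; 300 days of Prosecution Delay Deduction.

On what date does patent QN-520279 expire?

March 27, 2029

Earliest priority filing: 23 December 2007.
Base term: 23 December 2007 + 21 years → 23 December 2028.
Marketing Approval Extension: +204 days → 15 July 2029.
Opposition Stay Credit: +190 days → 21 January 2030.
Prosecution Delay Deduction: −300 days → 27 March 2029.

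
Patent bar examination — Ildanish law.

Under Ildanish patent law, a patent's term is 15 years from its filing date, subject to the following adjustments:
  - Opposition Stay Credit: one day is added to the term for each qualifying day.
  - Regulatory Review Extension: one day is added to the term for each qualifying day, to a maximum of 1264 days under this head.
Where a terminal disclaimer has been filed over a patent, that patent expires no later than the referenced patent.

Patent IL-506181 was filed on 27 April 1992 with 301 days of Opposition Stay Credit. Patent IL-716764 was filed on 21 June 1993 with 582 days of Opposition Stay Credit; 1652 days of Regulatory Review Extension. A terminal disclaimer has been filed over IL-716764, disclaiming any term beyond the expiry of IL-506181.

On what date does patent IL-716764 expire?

February 22, 2008

Natural term of IL-716764:
  Base: filing + 15 years → 21 June 2008.
  Opposition Stay Credit: +582 days → 24 January 2010.
  Regulatory Review Extension: 1652 days claimed exceeds the 1264-day cap, so +1264 days → 11 July 2013.
Expiry of referenced patent IL-506181:
  Base: filing + 15 years → 27 April 2007.
  Opposition Stay Credit: +301 days → 22 February 2008.
Terminal disclaimer: IL-716764 expires on the earlier of 11 July 2013 and 22 February 2008.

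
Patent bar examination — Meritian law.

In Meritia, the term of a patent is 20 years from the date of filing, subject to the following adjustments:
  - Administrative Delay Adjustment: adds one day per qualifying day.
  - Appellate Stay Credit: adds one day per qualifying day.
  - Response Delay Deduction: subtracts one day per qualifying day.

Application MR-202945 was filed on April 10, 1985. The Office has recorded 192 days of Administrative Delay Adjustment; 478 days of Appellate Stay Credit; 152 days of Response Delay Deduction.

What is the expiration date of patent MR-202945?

Base term: filing date + 20 years → 10 April 2005.
Administrative Delay Adjustment: +192 days → 19 October 2005.
Appellate Stay Credit: +478 days → 9 February 2007.
Response Delay Deduction: −152 days → 10 September 2006.

September 10, 2006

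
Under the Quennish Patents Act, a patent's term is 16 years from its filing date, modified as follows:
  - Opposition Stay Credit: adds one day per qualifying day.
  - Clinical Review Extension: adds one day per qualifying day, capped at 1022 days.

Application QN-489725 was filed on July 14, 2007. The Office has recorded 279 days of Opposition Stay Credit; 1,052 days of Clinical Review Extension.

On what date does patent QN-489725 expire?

Base term: filing date + 16 years → 14 July 2023.
Opposition Stay Credit: +279 days → 18 April 2024.
Clinical Review Extension: 1052 days claimed exceeds the 1022-day cap, so +1022 days → 4 February 2027.

February 4, 2027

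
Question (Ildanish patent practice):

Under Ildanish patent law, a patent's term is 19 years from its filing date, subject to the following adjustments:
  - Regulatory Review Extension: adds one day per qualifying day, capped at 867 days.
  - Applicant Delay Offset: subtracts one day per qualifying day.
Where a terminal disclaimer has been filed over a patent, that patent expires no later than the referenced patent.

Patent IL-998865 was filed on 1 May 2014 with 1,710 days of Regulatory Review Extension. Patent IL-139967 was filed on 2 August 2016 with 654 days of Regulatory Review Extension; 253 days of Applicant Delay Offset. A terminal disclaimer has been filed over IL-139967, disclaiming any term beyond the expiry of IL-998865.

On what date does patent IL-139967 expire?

September 15, 2035

Natural term of IL-139967:
  Base: filing + 19 years → 2 August 2035.
  Regulatory Review Extension: 654 days (within the 867-day cap) → +654 days → 17 May 2037.
  Applicant Delay Offset: −253 days → 6 September 2036.
Expiry of referenced patent IL-998865:
  Base: filing + 19 years → 1 May 2033.
  Regulatory Review Extension: 1710 days claimed exceeds the 867-day cap, so +867 days → 15 September 2035.
Terminal disclaimer: IL-139967 expires on the earlier of 6 September 2036 and 15 September 2035.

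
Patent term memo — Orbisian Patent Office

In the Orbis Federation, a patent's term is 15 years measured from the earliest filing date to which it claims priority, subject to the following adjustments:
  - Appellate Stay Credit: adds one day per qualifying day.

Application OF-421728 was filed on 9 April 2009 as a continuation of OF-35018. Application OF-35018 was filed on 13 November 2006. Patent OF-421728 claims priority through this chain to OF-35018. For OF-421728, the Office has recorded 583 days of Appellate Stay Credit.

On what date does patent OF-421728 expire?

2023-06-19

Earliest priority filing: 13 November 2006.
Base term: 13 November 2006 + 15 years → 13 November 2021.
Appellate Stay Credit: +583 days → 19 June 2023.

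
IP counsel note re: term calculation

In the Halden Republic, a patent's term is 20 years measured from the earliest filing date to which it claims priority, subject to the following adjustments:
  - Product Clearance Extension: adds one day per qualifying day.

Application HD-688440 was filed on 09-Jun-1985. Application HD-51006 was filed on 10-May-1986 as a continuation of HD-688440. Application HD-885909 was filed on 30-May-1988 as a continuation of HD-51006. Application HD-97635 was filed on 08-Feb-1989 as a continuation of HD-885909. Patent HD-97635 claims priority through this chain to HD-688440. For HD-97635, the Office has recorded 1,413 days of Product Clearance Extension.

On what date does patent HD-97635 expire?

Earliest priority filing: 9 June 1985.
Base term: 9 June 1985 + 20 years → 9 June 2005.
Product Clearance Extension: +1413 days → 22 April 2009.

2009-04-22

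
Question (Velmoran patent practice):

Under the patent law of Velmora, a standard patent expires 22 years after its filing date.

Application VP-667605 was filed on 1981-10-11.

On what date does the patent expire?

2003-10-11

Filing date + 22 years → 11 October 2003.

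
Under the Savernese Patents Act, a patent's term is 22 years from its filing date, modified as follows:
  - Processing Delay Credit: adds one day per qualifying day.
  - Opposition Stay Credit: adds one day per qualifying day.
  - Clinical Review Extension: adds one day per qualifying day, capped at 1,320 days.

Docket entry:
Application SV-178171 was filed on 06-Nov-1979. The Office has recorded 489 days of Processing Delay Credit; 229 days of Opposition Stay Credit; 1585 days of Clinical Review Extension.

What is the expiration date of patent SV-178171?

June 6, 2007

Base term: filing date + 22 years → 6 November 2001.
Processing Delay Credit: +489 days → 10 March 2003.
Opposition Stay Credit: +229 days → 25 October 2003.
Clinical Review Extension: 1585 days claimed exceeds the 1320-day cap, so +1320 days → 6 June 2007.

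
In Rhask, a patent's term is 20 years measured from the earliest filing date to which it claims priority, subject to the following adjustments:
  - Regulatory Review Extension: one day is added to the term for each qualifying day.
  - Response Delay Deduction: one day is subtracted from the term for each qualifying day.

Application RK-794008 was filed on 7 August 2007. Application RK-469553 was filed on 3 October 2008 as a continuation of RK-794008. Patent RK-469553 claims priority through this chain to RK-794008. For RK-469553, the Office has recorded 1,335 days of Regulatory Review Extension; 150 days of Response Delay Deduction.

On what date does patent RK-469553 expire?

Earliest priority filing: 7 August 2007.
Base term: 7 August 2007 + 20 years → 7 August 2027.
Regulatory Review Extension: +1335 days → 3 April 2031.
Response Delay Deduction: −150 days → 4 November 2030.

November 4, 2030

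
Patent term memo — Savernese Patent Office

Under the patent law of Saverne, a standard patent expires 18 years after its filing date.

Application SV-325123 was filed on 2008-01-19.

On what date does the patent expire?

Filing date + 18 years → 19 January 2026.

January 19, 2026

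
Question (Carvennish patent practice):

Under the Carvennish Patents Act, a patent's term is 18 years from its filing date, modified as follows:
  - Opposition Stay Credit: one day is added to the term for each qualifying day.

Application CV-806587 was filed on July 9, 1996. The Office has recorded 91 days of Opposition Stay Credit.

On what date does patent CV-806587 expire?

October 8, 2014

Base term: filing date + 18 years → 9 July 2014.
Opposition Stay Credit: +91 days → 8 October 2014.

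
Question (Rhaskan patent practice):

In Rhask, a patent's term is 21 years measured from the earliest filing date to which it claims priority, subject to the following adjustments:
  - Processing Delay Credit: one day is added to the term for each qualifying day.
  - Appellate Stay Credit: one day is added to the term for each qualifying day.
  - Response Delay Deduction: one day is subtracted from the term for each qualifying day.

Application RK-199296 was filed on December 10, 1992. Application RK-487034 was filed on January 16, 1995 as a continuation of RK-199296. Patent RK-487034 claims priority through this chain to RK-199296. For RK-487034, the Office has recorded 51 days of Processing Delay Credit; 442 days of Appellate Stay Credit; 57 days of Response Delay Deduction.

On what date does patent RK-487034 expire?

2015-02-19

Earliest priority filing: 10 December 1992.
Base term: 10 December 1992 + 21 years → 10 December 2013.
Processing Delay Credit: +51 days → 30 January 2014.
Appellate Stay Credit: +442 days → 17 April 2015.
Response Delay Deduction: −57 days → 19 February 2015.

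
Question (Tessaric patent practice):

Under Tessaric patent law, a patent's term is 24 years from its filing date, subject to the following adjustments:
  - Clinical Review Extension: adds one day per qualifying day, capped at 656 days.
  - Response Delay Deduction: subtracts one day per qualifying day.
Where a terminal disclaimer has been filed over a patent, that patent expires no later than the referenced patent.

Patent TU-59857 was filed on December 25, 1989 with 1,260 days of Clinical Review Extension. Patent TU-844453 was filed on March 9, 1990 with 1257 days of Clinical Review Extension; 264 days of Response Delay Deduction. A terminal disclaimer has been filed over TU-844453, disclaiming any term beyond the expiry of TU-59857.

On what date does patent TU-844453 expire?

Natural term of TU-844453:
  Base: filing + 24 years → 9 March 2014.
  Clinical Review Extension: 1257 days claimed exceeds the 656-day cap, so +656 days → 25 December 2015.
  Response Delay Deduction: −264 days → 5 April 2015.
Expiry of referenced patent TU-59857:
  Base: filing + 24 years → 25 December 2013.
  Clinical Review Extension: 1260 days claimed exceeds the 656-day cap, so +656 days → 12 October 2015.
Terminal disclaimer: TU-844453 expires on the earlier of 5 April 2015 and 12 October 2015.

2015-04-05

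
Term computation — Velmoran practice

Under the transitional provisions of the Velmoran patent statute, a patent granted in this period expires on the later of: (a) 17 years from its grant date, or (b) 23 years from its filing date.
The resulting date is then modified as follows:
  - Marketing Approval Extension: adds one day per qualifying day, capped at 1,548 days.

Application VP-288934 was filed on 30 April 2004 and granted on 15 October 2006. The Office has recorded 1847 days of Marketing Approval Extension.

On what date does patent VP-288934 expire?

July 26, 2031

(a) grant + 17 years → 15 October 2023.
(b) filing + 23 years → 30 April 2027.
Later of the two: 30 April 2027.
Marketing Approval Extension: 1847 days claimed exceeds the 1548-day cap, so +1548 days → 26 July 2031.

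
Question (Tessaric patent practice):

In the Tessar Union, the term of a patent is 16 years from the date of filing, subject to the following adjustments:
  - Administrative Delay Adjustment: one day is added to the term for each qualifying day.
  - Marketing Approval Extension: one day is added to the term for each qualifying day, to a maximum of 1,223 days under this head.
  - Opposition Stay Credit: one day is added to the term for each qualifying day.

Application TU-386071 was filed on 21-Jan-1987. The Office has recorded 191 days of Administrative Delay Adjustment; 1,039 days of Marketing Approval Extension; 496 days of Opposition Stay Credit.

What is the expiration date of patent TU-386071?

2007-10-13

Base term: filing date + 16 years → 21 January 2003.
Administrative Delay Adjustment: +191 days → 31 July 2003.
Marketing Approval Extension: 1039 days (within the 1223-day cap) → +1039 days → 4 June 2006.
Opposition Stay Credit: +496 days → 13 October 2007.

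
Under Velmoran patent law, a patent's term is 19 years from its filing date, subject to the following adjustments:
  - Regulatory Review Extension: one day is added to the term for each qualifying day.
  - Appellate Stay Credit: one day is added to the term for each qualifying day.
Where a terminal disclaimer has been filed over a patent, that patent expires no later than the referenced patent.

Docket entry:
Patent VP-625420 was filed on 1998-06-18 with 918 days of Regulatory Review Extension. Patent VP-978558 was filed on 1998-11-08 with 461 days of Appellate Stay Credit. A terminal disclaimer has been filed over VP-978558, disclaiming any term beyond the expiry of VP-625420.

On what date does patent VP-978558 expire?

February 12, 2019

Natural term of VP-978558:
  Base: filing + 19 years → 8 November 2017.
  Appellate Stay Credit: +461 days → 12 February 2019.
Expiry of referenced patent VP-625420:
  Base: filing + 19 years → 18 June 2017.
  Regulatory Review Extension: +918 days → 23 December 2019.
Terminal disclaimer: VP-978558 expires on the earlier of 12 February 2019 and 23 December 2019.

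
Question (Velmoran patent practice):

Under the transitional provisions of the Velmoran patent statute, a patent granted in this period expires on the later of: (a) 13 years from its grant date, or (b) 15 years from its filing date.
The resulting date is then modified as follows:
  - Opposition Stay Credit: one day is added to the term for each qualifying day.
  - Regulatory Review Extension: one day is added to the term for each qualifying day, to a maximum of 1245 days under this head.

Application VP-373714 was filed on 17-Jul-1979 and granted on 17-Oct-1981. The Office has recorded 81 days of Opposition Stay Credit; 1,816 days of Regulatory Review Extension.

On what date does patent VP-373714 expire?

June 4, 1998

(a) grant + 13 years → 17 October 1994.
(b) filing + 15 years → 17 July 1994.
Later of the two: 17 October 1994.
Opposition Stay Credit: +81 days → 6 January 1995.
Regulatory Review Extension: 1816 days claimed exceeds the 1245-day cap, so +1245 days → 4 June 1998.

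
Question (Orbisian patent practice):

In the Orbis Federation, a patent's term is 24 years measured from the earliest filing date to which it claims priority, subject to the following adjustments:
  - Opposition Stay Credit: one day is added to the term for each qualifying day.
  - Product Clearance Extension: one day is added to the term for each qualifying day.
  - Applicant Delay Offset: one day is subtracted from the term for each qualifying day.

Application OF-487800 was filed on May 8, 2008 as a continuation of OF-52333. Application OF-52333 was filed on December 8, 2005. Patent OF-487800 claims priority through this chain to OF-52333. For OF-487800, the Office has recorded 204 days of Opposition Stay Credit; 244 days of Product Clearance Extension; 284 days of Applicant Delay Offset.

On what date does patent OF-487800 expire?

May 21, 2030

Earliest priority filing: 8 December 2005.
Base term: 8 December 2005 + 24 years → 8 December 2029.
Opposition Stay Credit: +204 days → 30 June 2030.
Product Clearance Extension: +244 days → 1 March 2031.
Applicant Delay Offset: −284 days → 21 May 2030.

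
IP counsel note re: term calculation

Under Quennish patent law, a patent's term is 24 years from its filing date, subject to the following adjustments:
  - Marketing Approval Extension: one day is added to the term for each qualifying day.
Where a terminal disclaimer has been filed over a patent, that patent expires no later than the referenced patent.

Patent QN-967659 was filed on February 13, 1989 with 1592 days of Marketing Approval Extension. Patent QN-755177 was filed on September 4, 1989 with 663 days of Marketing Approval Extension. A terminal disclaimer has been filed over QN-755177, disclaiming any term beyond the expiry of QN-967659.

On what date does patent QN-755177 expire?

Natural term of QN-755177:
  Base: filing + 24 years → 4 September 2013.
  Marketing Approval Extension: +663 days → 29 June 2015.
Expiry of referenced patent QN-967659:
  Base: filing + 24 years → 13 February 2013.
  Marketing Approval Extension: +1592 days → 24 June 2017.
Terminal disclaimer: QN-755177 expires on the earlier of 29 June 2015 and 24 June 2017.

June 29, 2015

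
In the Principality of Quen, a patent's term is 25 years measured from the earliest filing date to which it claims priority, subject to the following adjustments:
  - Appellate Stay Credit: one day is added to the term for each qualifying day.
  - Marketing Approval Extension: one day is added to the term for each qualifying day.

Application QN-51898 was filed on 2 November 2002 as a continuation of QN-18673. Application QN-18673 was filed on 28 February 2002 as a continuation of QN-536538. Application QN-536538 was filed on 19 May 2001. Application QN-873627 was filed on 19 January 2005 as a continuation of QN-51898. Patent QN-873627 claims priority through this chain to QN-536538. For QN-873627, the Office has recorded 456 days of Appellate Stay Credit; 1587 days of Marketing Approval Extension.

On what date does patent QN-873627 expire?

Earliest priority filing: 19 May 2001.
Base term: 19 May 2001 + 25 years → 19 May 2026.
Appellate Stay Credit: +456 days → 18 August 2027.
Marketing Approval Extension: +1587 days → 22 December 2031.

2031-12-22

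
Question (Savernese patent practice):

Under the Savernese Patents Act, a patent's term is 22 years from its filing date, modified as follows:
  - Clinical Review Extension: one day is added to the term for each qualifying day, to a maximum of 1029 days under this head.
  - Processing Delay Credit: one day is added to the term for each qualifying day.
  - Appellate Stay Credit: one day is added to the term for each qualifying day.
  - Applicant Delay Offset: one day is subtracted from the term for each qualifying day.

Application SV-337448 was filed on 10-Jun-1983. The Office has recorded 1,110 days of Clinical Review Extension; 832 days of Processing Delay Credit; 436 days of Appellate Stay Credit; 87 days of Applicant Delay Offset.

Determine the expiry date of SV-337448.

Base term: filing date + 22 years → 10 June 2005.
Clinical Review Extension: 1110 days claimed exceeds the 1029-day cap, so +1029 days → 4 April 2008.
Processing Delay Credit: +832 days → 15 July 2010.
Appellate Stay Credit: +436 days → 24 September 2011.
Applicant Delay Offset: −87 days → 29 June 2011.

2011-06-29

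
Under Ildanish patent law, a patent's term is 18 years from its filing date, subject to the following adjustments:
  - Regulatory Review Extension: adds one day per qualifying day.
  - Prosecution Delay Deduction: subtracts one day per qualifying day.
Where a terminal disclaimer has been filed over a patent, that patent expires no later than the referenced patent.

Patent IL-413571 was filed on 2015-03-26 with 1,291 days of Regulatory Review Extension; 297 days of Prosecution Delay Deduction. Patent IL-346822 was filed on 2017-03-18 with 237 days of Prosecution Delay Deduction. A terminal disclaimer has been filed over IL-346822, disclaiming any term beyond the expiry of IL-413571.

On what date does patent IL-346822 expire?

Natural term of IL-346822:
  Base: filing + 18 years → 18 March 2035.
  Prosecution Delay Deduction: −237 days → 24 July 2034.
Expiry of referenced patent IL-413571:
  Base: filing + 18 years → 26 March 2033.
  Regulatory Review Extension: +1291 days → 7 October 2036.
  Prosecution Delay Deduction: −297 days → 15 December 2035.
Terminal disclaimer: IL-346822 expires on the earlier of 24 July 2034 and 15 December 2035.

2034-07-24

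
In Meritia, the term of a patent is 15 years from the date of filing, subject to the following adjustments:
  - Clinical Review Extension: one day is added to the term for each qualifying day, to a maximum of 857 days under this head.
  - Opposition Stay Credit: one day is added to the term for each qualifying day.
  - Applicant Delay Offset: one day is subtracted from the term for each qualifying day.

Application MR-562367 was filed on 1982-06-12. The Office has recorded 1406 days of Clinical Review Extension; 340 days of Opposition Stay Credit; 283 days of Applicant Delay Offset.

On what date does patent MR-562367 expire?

Base term: filing date + 15 years → 12 June 1997.
Clinical Review Extension: 1406 days claimed exceeds the 857-day cap, so +857 days → 17 October 1999.
Opposition Stay Credit: +340 days → 21 September 2000.
Applicant Delay Offset: −283 days → 13 December 1999.

December 13, 1999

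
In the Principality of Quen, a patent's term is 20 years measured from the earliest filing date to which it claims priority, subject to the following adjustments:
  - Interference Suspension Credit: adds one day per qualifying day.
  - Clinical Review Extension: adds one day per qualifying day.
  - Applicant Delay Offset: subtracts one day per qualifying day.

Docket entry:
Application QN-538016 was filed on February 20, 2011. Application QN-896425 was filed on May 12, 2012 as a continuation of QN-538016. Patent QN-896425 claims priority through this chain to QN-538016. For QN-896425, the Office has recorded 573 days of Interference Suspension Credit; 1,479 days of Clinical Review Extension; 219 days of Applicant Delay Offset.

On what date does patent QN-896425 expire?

2036-02-27

Earliest priority filing: 20 February 2011.
Base term: 20 February 2011 + 20 years → 20 February 2031.
Interference Suspension Credit: +573 days → 15 September 2032.
Clinical Review Extension: +1479 days → 3 October 2036.
Applicant Delay Offset: −219 days → 27 February 2036.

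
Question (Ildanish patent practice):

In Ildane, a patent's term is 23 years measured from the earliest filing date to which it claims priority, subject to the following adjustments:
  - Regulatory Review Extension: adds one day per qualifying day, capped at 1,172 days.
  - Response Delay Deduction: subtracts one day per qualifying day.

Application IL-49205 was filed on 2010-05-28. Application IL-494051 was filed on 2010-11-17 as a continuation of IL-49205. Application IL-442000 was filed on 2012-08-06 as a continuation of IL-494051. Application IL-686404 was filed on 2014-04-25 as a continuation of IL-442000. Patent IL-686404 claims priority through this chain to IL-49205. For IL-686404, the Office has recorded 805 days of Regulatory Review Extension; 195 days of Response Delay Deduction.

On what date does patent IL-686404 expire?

January 28, 2035

Earliest priority filing: 28 May 2010.
Base term: 28 May 2010 + 23 years → 28 May 2033.
Regulatory Review Extension: 805 days (within the 1172-day cap) → +805 days → 11 August 2035.
Response Delay Deduction: −195 days → 28 January 2035.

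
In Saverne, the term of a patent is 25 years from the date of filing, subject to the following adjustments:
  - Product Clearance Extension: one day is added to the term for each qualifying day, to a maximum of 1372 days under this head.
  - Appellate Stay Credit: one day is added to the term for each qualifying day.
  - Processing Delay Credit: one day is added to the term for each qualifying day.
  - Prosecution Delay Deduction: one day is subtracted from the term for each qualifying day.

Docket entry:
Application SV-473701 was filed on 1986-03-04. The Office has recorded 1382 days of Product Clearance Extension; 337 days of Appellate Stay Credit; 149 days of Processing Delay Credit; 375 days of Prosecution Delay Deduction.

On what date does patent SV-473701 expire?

2015-03-26

Base term: filing date + 25 years → 4 March 2011.
Product Clearance Extension: 1382 days claimed exceeds the 1372-day cap, so +1372 days → 5 December 2014.
Appellate Stay Credit: +337 days → 7 November 2015.
Processing Delay Credit: +149 days → 4 April 2016.
Prosecution Delay Deduction: −375 days → 26 March 2015.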